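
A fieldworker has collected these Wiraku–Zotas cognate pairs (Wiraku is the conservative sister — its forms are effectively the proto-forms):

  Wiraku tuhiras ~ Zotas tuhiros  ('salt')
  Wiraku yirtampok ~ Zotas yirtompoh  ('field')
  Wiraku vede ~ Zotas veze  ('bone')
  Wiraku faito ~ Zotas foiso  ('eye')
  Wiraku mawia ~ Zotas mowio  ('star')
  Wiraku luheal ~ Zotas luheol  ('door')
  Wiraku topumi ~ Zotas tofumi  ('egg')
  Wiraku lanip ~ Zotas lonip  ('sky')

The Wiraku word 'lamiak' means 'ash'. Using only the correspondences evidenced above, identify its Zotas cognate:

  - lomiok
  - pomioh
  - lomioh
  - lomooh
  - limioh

yirtampok ~ yirtompoh — Wiraku a corresponds to Zotas o after a consonant, before a nasal.
luheal ~ luheol — Wiraku a corresponds to Zotas o after a vowel, before a consonant other than r, m, n, p, b, f, v.
yirtampok ~ yirtompoh — Wiraku k corresponds to Zotas h word-finally.
Applying these to Wiraku 'lamiak':
  lamiak → lomiak   (a→o after a consonant, before a nasal)
  lomiak → lomiok   (a→o after a vowel, before a consonant other than r, m, n, p, b, f, v)
  lomiok → lomioh   (k→h word-finally)
So the Zotas cognate is 'lomioh'.

lomioh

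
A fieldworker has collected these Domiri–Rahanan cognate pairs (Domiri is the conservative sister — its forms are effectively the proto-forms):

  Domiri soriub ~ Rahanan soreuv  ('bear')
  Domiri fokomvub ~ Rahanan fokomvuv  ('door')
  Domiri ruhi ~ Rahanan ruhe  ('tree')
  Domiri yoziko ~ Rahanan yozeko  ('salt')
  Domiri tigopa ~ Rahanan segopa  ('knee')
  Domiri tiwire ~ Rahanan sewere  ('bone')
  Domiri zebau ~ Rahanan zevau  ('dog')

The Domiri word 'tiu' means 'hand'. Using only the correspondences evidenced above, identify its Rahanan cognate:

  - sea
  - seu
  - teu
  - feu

tigopa ~ segopa, tiwire ~ sewere — Domiri t corresponds to Rahanan s word-initially before a front vowel.
soriub ~ soreuv — Domiri i corresponds to Rahanan e after a consonant, before a back vowel.
Applying these to Domiri 'tiu':
  tiu → siu   (t→s word-initially before a front vowel)
  siu → seu   (i→e after a consonant, before a back vowel)
So the Rahanan cognate is 'seu'.

seu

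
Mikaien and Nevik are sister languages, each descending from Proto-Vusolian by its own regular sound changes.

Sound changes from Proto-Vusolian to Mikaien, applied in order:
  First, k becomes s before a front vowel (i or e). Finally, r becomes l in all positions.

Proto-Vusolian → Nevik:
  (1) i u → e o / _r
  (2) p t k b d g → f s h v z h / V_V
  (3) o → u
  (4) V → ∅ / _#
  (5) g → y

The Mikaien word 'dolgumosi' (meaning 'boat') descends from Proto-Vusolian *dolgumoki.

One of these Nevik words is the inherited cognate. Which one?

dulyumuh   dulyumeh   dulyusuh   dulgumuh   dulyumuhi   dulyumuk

dulyumuh

Nevik: start from *dolgumoki.
  rule 1: no change — dolgumoki
  rule 2 (intervocalic lenition): dolgumoki → dolgumohi
  rule 3 (vowel merger): dolgumohi → dulgumuhi
  rule 4 (apocope): dulgumuhi → dulgumuh
  rule 5 (unconditioned shift): dulgumuh → dulyumuh
  ⇒ Nevik dulyumuh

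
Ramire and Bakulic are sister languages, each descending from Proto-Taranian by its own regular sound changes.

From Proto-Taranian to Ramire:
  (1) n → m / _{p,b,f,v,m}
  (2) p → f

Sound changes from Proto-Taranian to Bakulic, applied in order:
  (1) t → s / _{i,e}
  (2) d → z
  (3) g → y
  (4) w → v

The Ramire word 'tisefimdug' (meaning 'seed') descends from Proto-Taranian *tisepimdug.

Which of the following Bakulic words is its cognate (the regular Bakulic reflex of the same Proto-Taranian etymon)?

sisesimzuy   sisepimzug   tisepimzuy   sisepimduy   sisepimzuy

Bakulic: start from *tisepimdug.
  rule 1 (palatalisation): tisepimdug → sisepimdug
  rule 2 (unconditioned shift): sisepimdug → sisepimzug
  rule 3 (unconditioned shift): sisepimzug → sisepimzuy
  rule 4: no change — sisepimzuy
  ⇒ Bakulic sisepimzuy
The other candidates each miss or misapply at least one Bakulic change.

sisepimzuy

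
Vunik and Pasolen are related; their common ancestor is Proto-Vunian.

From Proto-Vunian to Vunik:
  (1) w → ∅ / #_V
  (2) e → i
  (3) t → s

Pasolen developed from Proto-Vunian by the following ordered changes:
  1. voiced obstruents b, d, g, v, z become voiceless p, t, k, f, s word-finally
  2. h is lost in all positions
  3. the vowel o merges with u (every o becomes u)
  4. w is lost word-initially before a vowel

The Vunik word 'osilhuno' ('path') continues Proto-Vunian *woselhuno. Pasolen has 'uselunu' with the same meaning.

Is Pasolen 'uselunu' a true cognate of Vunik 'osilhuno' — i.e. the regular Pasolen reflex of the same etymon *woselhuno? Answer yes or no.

yes

Derive the expected Pasolen reflex of *woselhuno:
Pasolen: *woselhuno > woseluno > wuselunu > uselunu  (by h-loss, vowel merger, glide loss)
Pasolen 'uselunu' matches the regular reflex exactly, so the pair is cognate.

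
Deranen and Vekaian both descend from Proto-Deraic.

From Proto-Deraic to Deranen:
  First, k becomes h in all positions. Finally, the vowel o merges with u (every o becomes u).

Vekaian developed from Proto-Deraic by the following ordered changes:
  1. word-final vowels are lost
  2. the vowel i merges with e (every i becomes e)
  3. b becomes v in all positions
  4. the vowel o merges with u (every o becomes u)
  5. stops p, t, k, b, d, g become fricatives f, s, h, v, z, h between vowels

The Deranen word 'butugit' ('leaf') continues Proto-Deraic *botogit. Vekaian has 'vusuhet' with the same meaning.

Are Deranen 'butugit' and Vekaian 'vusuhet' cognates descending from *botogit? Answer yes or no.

Derive the expected Vekaian reflex of *botogit:
Vekaian: *botogit > botoget > votoget > vutuget > vusuhet  (by vowel merger, unconditioned shift, vowel merger, intervocalic lenition)
Vekaian 'vusuhet' matches the regular reflex exactly, so the pair is cognate.

yes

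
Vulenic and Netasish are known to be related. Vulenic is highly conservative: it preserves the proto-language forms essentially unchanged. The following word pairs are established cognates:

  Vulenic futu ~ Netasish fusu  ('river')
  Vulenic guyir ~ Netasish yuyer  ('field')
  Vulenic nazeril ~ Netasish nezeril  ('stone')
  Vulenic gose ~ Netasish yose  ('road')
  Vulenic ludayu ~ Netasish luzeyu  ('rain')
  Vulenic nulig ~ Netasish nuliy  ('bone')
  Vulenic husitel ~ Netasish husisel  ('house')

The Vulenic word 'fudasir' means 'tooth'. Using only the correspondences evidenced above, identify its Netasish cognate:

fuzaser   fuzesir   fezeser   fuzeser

fuzeser

ludayu ~ luzeyu — Vulenic d corresponds to Netasish z between vowels (before a back vowel).
nazeril ~ nezeril, ludayu ~ luzeyu — Vulenic a corresponds to Netasish e after a consonant, before a consonant other than r, m, n, p, b, f, v.
guyir ~ yuyer — Vulenic i corresponds to Netasish e after a consonant, before r.
Applying these to Vulenic 'fudasir':
  fudasir → fuzasir   (d→z between vowels (before a back vowel))
  fuzasir → fuzesir   (a→e after a consonant, before a consonant other than r, m, n, p, b, f, v)
  fuzesir → fuzeser   (i→e after a consonant, before r)
So the Netasish cognate is 'fuzeser'.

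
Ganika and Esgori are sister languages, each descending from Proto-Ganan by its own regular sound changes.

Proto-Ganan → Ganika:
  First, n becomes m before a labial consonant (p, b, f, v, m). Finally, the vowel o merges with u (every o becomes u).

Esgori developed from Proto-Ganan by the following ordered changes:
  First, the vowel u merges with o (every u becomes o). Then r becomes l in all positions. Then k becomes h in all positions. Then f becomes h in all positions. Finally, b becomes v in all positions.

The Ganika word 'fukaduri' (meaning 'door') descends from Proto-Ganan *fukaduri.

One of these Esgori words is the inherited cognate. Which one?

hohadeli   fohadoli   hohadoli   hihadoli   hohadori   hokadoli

hohadoli

Esgori: *fukaduri
  fukaduri → fokadori   [vowel merger]
  fokadori → fokadoli   [unconditioned shift]
  fokadoli → fohadoli   [unconditioned shift]
  fohadoli → hohadoli   [unconditioned shift]
  hohadoli (rule 5 does not apply)
  giving Esgori hohadoli.
Among the options, 'hohadoli' alone shows every Esgori change applied in order.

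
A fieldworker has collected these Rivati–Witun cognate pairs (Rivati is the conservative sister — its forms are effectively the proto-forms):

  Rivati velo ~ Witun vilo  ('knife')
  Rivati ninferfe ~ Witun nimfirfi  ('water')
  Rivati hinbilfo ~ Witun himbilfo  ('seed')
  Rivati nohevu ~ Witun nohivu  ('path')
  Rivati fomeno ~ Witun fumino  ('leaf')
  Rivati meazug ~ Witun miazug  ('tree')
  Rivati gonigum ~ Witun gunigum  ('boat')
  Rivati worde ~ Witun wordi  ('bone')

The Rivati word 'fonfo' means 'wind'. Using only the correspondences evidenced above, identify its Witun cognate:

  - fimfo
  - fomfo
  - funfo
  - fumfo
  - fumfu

gonigum ~ gunigum — Rivati o corresponds to Witun u after a consonant, before a nasal.
ninferfe ~ nimfirfi — Rivati n corresponds to Witun m after a vowel, before a labial obstruent.
Applying these to Rivati 'fonfo':
  fonfo → funfo   (o→u after a consonant, before a nasal)
  funfo → fumfo   (n→m after a vowel, before a labial obstruent)
So the Witun cognate is 'fumfo'.

fumfo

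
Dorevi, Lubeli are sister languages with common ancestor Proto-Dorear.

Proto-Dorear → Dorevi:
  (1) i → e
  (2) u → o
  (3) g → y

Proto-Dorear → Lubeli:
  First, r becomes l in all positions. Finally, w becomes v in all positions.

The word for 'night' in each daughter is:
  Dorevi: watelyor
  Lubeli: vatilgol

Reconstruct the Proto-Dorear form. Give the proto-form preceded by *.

Position 1: Dorevi has w, Lubeli has v. Dorevi preserves w here (none of its changes turn any other segment into w), so the proto-segment is *w.
Position 6: Dorevi has y, Lubeli has g. Lubeli preserves g here (none of its changes turn any other segment into g), so the proto-segment is *g.
Position 4: Dorevi has e, Lubeli has i. Lubeli preserves i here (none of its changes turn any other segment into i), so the proto-segment is *i.
Continuing position by position gives *watilgor; check it forward:
Dorevi: start from *watilgor.
  rule 1 (vowel merger): watilgor → watelgor
  rule 2: no change — watelgor
  rule 3 (unconditioned shift): watelgor → watelyor
  ⇒ Dorevi watelyor
Lubeli: *watilgor
  watilgor → watilgol   [unconditioned shift]
  watilgol → vatilgol   [unconditioned shift]
  giving Lubeli vatilgol.
Only *watilgor yields all of Dorevi watelyor, Lubeli vatilgol.

*watilgor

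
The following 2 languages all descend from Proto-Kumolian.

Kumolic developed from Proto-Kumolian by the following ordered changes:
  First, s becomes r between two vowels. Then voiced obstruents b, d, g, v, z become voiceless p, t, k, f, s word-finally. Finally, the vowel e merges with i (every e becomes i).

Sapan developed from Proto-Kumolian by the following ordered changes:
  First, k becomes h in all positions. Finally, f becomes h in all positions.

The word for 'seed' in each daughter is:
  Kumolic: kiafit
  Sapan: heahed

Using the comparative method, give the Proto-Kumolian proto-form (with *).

*keafed

Position 1: Kumolic has k, Sapan has h. Taking the neighbouring segments as reconstructed: Kumolic k can only go back to *k; Sapan h could go back to *k or *f or *h — the one source consistent with every daughter is *k.
Position 6: Kumolic has t, Sapan has d. Sapan preserves d here (none of its changes turn any other segment into d), so the proto-segment is *d.
Continuing position by position gives *keafed; check it forward:
Kumolic: *keafed
  keafed (rule 1 does not apply)
  keafed → keafet   [final devoicing]
  keafet → kiafit   [vowel merger]
  giving Kumolic kiafit.
Sapan: start from *keafed.
  rule 1 (unconditioned shift): keafed → heafed
  rule 2 (unconditioned shift): heafed → heahed
  ⇒ Sapan heahed
*keafed is the unique common source.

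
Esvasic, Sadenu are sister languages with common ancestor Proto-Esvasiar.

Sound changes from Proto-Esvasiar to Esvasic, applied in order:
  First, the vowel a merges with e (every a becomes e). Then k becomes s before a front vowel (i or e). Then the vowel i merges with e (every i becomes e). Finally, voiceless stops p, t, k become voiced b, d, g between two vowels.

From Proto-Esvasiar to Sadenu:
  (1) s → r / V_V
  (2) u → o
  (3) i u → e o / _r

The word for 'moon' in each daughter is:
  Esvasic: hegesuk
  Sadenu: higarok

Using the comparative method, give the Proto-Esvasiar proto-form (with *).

*higasuk

Position 5: Esvasic has s, Sadenu has r. Taking the neighbouring segments as reconstructed: Esvasic s can only go back to *s; Sadenu r could go back to *s or *r — the one source consistent with every daughter is *s.
Position 2: Esvasic has e, Sadenu has i. Sadenu preserves i here (none of its changes turn any other segment into i), so the proto-segment is *i.
Verify the candidate proto-form against each daughter:
Esvasic: start from *higasuk.
  rule 1 (vowel merger): higasuk → higesuk
  rule 2: no change — higesuk
  rule 3 (vowel merger): higesuk → hegesuk
  rule 4: no change — hegesuk
  ⇒ Esvasic hegesuk
Sadenu: *higasuk
  higasuk → higaruk   [rhotacism]
  higaruk → higarok   [vowel merger]
  higarok (rule 3 does not apply)
  giving Sadenu higarok.
No other proto-form is consistent with every reflex, so the reconstruction is *higasuk.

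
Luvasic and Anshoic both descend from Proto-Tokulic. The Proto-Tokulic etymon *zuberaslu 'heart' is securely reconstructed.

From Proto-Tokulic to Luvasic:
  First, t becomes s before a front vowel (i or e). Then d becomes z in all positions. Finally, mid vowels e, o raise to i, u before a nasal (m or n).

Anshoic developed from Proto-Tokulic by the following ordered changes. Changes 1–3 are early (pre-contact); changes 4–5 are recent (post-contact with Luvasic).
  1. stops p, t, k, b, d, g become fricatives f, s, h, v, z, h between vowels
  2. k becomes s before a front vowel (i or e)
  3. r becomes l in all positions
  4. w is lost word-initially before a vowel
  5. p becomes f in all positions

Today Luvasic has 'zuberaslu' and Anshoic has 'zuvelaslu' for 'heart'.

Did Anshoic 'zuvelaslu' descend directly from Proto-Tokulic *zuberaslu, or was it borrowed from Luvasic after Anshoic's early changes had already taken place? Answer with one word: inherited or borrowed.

inherited

If inherited, *zuberaslu would pass through all of Anshoic's changes:
Anshoic: *zuberaslu > zuveraslu > zuvelaslu  (by intervocalic lenition, unconditioned shift)
If borrowed from Luvasic 'zuberaslu' after the early changes, it would undergo only the recent ones:
  rule 4 (glide loss): no change (zuberaslu)
  rule 5 (unconditioned shift): no change (zuberaslu)
  ⇒ as a loan: zuberaslu
Anshoic 'zuvelaslu' matches the inherited outcome exactly, so it is an inherited cognate, not a loan.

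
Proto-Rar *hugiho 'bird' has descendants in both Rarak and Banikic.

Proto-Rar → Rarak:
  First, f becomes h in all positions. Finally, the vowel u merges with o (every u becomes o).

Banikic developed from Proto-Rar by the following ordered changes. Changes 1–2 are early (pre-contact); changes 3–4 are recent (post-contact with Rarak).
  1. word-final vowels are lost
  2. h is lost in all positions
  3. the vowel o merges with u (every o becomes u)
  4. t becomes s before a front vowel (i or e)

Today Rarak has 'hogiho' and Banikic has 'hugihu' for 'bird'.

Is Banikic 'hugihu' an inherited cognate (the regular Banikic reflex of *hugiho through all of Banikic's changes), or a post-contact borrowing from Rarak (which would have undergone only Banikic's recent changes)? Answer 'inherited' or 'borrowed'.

If inherited, *hugiho would pass through all of Banikic's changes:
Banikic: *hugiho > hugih > ugi  (by apocope, h-loss)
If borrowed from Rarak 'hogiho' after the early changes, it would undergo only the recent ones:
  rule 3 (vowel merger): hogiho → hugihu
  rule 4 (palatalisation): no change (hugihu)
  ⇒ as a loan: hugihu
Banikic 'hugihu' matches the loan outcome 'hugihu', not the inherited 'ugi' — it skipped the early Banikic changes, so it was borrowed from Rarak.

borrowed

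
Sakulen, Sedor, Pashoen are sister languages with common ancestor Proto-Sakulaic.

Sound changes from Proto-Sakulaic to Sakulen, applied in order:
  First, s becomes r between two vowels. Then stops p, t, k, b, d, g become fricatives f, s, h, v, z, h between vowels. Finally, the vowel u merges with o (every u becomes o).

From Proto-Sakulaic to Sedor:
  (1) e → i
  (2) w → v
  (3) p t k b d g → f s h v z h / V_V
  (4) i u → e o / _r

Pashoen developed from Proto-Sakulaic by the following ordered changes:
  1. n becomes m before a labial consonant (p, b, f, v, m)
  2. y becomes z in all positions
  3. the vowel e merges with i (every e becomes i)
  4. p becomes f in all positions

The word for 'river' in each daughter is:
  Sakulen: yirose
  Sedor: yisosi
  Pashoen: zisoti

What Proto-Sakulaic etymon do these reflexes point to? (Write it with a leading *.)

Position 1: Sakulen has y, Sedor has y, Pashoen has z. Sakulen preserves y here (none of its changes turn any other segment into y), so the proto-segment is *y.
Position 3: Sakulen has r, Sedor has s, Pashoen has s. Pashoen preserves s here (none of its changes turn any other segment into s), so the proto-segment is *s.
Position 5: Sakulen has s, Sedor has s, Pashoen has t. Pashoen preserves t here (none of its changes turn any other segment into t), so the proto-segment is *t.
Verify the candidate proto-form against each daughter:
Sakulen: start from *yisote.
  rule 1 (rhotacism): yisote → yirote
  rule 2 (intervocalic lenition): yirote → yirose
  rule 3: no change — yirose
  ⇒ Sakulen yirose
Sedor: start from *yisote.
  rule 1 (vowel merger): yisote → yisoti
  rule 2: no change — yisoti
  rule 3 (intervocalic lenition): yisoti → yisosi
  rule 4: no change — yisosi
  ⇒ Sedor yisosi
Pashoen: *yisote > zisote > zisoti  (by unconditioned shift, vowel merger)
*yisote is the unique common source.

*yisote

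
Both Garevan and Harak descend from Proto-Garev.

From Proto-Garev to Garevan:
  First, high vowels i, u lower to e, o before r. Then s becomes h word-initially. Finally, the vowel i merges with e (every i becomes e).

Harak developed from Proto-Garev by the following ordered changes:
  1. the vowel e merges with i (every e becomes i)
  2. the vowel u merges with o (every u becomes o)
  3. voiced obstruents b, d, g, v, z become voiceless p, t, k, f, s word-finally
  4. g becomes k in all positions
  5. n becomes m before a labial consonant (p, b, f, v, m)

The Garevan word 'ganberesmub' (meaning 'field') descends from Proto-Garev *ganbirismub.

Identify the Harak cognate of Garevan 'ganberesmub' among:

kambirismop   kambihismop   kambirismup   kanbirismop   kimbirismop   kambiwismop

kambirismop

Harak: *ganbirismub > ganbirismob > ganbirismop > kanbirismop > kambirismop  (by vowel merger, final devoicing, unconditioned shift, nasal place assimilation)
The other candidates each miss or misapply at least one Harak change.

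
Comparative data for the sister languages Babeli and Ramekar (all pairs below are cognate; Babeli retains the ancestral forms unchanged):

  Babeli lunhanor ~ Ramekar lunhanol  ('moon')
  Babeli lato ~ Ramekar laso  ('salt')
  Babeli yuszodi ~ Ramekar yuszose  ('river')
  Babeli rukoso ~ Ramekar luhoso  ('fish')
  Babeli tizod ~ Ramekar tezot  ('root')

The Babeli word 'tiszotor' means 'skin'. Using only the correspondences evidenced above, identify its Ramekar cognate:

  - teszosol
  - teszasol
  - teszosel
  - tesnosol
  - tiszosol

tizod ~ tezot — Babeli i corresponds to Ramekar e after a consonant, before a consonant other than r, m, n, p, b, f, v.
lato ~ laso — Babeli t corresponds to Ramekar s between vowels (before a back vowel).
lunhanor ~ lunhanol — Babeli r corresponds to Ramekar l word-finally.
Applying these to Babeli 'tiszotor':
  tiszotor → teszotor   (i→e after a consonant, before a consonant other than r, m, n, p, b, f, v)
  teszotor → teszosor   (t→s between vowels (before a back vowel))
  teszosor → teszosol   (r→l word-finally)
So the Ramekar cognate is 'teszosol'.

teszosol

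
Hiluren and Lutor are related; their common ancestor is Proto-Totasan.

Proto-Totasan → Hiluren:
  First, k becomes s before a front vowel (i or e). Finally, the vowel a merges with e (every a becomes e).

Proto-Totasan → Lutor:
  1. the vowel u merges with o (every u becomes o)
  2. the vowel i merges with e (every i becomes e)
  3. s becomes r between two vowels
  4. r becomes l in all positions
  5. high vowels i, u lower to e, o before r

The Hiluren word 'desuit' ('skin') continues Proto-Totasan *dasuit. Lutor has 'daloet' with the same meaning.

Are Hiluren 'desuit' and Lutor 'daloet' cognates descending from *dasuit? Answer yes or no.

yes

Derive the expected Lutor reflex of *dasuit:
Lutor: *dasuit
  dasuit → dasoit   [vowel merger]
  dasoit → dasoet   [vowel merger]
  dasoet → daroet   [rhotacism]
  daroet → daloet   [unconditioned shift]
  daloet (rule 5 does not apply)
  giving Lutor daloet.
Lutor 'daloet' matches the regular reflex exactly, so the pair is cognate.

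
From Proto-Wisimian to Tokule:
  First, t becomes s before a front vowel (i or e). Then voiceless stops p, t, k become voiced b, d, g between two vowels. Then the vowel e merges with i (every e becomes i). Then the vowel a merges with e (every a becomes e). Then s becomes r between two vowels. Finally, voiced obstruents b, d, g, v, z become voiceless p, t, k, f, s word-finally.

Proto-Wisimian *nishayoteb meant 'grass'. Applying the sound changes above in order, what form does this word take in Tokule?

Tokule: *nishayoteb > nishayoseb > nishayosib > nisheyosib > nisheyorib > nisheyorip  (by palatalisation, vowel merger, vowel merger, rhotacism, final devoicing)

nisheyorip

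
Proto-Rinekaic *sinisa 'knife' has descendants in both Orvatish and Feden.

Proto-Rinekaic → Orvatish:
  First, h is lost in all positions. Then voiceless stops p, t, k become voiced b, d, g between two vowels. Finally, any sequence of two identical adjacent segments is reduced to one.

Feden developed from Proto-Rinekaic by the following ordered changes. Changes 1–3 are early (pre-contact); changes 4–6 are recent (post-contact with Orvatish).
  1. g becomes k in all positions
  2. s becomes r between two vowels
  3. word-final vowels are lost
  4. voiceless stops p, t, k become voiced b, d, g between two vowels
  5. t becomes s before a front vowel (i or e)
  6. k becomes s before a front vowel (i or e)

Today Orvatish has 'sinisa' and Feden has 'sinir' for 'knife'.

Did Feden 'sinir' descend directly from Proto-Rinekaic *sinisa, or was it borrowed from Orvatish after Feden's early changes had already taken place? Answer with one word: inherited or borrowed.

inherited

If inherited, *sinisa would pass through all of Feden's changes:
Feden: start from *sinisa.
  rule 1: no change — sinisa
  rule 2 (rhotacism): sinisa → sinira
  rule 3 (apocope): sinira → sinir
  rule 4: no change — sinir
  rule 5: no change — sinir
  rule 6: no change — sinir
  ⇒ Feden sinir
If borrowed from Orvatish 'sinisa' after the early changes, it would undergo only the recent ones:
  rule 4 (intervocalic voicing): no change (sinisa)
  rule 5 (palatalisation): no change (sinisa)
  rule 6 (palatalisation): no change (sinisa)
  ⇒ as a loan: sinisa
Feden 'sinir' matches the inherited outcome exactly, so it is an inherited cognate, not a loan.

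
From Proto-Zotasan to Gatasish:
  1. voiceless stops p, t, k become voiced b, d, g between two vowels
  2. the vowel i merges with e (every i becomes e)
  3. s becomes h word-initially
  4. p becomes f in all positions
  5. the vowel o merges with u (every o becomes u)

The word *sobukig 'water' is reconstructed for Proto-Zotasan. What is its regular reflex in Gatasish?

hubugeg

Gatasish: start from *sobukig.
  rule 1 (intervocalic voicing): sobukig → sobugig
  rule 2 (vowel merger): sobugig → sobugeg
  rule 3 (debuccalisation): sobugeg → hobugeg
  rule 4: no change — hobugeg
  rule 5 (vowel merger): hobugeg → hubugeg
  ⇒ Gatasish hubugeg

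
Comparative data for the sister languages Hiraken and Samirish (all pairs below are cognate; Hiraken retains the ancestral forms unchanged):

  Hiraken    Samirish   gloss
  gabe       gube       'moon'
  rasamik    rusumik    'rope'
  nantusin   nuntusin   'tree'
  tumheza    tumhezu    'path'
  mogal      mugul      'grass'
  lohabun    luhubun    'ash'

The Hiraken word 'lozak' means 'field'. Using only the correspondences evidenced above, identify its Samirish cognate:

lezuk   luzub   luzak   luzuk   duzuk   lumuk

luzuk

mogal ~ mugul, lohabun ~ luhubun — Hiraken o corresponds to Samirish u after a consonant, before a consonant other than r, m, n, p, b, f, v.
rasamik ~ rusumik, mogal ~ mugul — Hiraken a corresponds to Samirish u after a consonant, before a consonant other than r, m, n, p, b, f, v.
Applying these to Hiraken 'lozak':
  lozak → luzak   (o→u after a consonant, before a consonant other than r, m, n, p, b, f, v)
  luzak → luzuk   (a→u after a consonant, before a consonant other than r, m, n, p, b, f, v)
So the Samirish cognate is 'luzuk'.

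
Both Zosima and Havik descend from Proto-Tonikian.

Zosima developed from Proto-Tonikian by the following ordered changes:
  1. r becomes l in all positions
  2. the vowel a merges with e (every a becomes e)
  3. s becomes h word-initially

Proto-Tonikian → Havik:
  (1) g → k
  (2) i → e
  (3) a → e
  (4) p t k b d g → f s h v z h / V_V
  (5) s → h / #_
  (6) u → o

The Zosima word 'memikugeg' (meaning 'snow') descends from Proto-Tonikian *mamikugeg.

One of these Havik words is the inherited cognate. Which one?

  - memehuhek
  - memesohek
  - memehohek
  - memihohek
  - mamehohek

Havik: start from *mamikugeg.
  rule 1 (unconditioned shift): mamikugeg → mamikukek
  rule 2 (vowel merger): mamikukek → mamekukek
  rule 3 (vowel merger): mamekukek → memekukek
  rule 4 (intervocalic lenition): memekukek → memehuhek
  rule 5: no change — memehuhek
  rule 6 (vowel merger): memehuhek → memehohek
  ⇒ Havik memehohek
Among the options, 'memehohek' alone shows every Havik change applied in order.

memehohek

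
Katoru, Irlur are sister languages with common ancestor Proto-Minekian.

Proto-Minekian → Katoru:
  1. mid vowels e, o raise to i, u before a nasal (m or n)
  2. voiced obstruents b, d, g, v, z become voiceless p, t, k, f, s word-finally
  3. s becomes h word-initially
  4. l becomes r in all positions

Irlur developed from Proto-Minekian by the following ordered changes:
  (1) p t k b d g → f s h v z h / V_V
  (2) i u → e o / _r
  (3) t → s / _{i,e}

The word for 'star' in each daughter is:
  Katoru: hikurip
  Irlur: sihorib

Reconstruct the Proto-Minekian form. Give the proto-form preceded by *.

*sikurib

Position 3: Katoru has k, Irlur has h. Taking the neighbouring segments as reconstructed: Katoru k can only go back to *k; Irlur h could go back to *k or *g or *h — the one source consistent with every daughter is *k.
Position 7: Katoru has p, Irlur has b. Irlur preserves b here (none of its changes turn any other segment into b), so the proto-segment is *b.
Verify the candidate proto-form against each daughter:
Katoru: *sikurib > sikurip > hikurip  (by final devoicing, debuccalisation)
Irlur: *sikurib > sihurib > sihorib  (by intervocalic lenition, pre-rhotic lowering)
*sikurib is the unique common source.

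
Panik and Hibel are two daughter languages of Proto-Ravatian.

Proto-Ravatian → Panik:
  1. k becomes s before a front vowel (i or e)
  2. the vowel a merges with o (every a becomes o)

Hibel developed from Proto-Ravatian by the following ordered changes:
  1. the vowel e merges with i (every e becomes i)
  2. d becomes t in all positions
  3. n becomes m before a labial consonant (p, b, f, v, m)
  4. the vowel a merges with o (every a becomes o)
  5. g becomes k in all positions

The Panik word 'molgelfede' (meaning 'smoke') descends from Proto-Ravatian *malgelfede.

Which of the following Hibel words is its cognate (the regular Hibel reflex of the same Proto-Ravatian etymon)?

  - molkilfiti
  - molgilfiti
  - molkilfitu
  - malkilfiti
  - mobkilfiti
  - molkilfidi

molkilfiti

Hibel: *malgelfede
  malgelfede → malgilfidi   [vowel merger]
  malgilfidi → malgilfiti   [unconditioned shift]
  malgilfiti (rule 3 does not apply)
  malgilfiti → molgilfiti   [vowel merger]
  molgilfiti → molkilfiti   [unconditioned shift]
  giving Hibel molkilfiti.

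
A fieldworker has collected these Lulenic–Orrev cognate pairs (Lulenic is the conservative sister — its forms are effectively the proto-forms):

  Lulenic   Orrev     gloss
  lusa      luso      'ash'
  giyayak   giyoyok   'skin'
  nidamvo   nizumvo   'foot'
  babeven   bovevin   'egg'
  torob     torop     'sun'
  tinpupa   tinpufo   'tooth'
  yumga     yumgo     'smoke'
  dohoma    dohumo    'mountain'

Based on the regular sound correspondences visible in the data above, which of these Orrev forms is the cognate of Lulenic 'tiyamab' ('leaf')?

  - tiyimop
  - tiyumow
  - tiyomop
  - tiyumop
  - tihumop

tiyumop

nidamvo ~ nizumvo — Lulenic a corresponds to Orrev u after a consonant, before a nasal.
babeven ~ bovevin — Lulenic a corresponds to Orrev o after a consonant, before a labial obstruent.
torob ~ torop — Lulenic b corresponds to Orrev p word-finally.
Applying these to Lulenic 'tiyamab':
  tiyamab → tiyumab   (a→u after a consonant, before a nasal)
  tiyumab → tiyumob   (a→o after a consonant, before a labial obstruent)
  tiyumob → tiyumop   (b→p word-finally)
So the Orrev cognate is 'tiyumop'.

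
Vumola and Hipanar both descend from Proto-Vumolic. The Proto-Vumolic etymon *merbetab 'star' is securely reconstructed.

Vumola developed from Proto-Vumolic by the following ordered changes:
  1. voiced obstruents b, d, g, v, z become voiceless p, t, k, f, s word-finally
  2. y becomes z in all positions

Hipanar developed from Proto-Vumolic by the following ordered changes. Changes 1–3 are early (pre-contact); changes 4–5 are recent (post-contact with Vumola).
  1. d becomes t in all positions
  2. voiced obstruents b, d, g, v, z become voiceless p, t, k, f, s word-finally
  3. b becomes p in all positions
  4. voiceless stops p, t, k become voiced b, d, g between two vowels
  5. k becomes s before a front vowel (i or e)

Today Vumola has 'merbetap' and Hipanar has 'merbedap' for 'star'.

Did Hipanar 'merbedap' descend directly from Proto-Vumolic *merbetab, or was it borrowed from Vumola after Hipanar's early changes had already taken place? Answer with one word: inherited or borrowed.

If inherited, *merbetab would pass through all of Hipanar's changes:
Hipanar: *merbetab > merbetap > merpetap > merpedap  (by final devoicing, unconditioned shift, intervocalic voicing)
If borrowed from Vumola 'merbetap' after the early changes, it would undergo only the recent ones:
  rule 4 (intervocalic voicing): merbetap → merbedap
  rule 5 (palatalisation): no change (merbedap)
  ⇒ as a loan: merbedap
Hipanar 'merbedap' matches the loan outcome 'merbedap', not the inherited 'merpedap' — it skipped the early Hipanar changes, so it was borrowed from Vumola.

borrowed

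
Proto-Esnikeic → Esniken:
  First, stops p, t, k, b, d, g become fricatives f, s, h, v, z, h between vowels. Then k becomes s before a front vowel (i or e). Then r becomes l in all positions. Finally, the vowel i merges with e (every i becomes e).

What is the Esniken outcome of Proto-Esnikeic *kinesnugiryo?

senesnuhelyo

Esniken: start from *kinesnugiryo.
  rule 1 (intervocalic lenition): kinesnugiryo → kinesnuhiryo
  rule 2 (palatalisation): kinesnuhiryo → sinesnuhiryo
  rule 3 (unconditioned shift): sinesnuhiryo → sinesnuhilyo
  rule 4 (vowel merger): sinesnuhilyo → senesnuhelyo
  ⇒ Esniken senesnuhelyo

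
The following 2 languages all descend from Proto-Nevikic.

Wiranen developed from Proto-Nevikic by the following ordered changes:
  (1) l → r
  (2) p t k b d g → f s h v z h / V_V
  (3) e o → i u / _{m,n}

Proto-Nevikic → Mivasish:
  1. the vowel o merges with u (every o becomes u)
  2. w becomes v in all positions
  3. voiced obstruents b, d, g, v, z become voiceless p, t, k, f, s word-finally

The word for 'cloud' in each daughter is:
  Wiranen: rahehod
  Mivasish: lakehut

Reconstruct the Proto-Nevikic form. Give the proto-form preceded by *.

*lakehod

Position 6: Wiranen has o, Mivasish has u. Wiranen preserves o here (none of its changes turn any other segment into o), so the proto-segment is *o.
Position 7: Wiranen has d, Mivasish has t. Wiranen preserves d here (none of its changes turn any other segment into d), so the proto-segment is *d.
Position 1: Wiranen has r, Mivasish has l. Mivasish preserves l here (none of its changes turn any other segment into l), so the proto-segment is *l.
This points to *lakehod. Verify forward in each daughter:
Wiranen: *lakehod
  lakehod → rakehod   [unconditioned shift]
  rakehod → rahehod   [intervocalic lenition]
  rahehod (rule 3 does not apply)
  giving Wiranen rahehod.
Mivasish: start from *lakehod.
  rule 1 (vowel merger): lakehod → lakehud
  rule 2: no change — lakehud
  rule 3 (final devoicing): lakehud → lakehut
  ⇒ Mivasish lakehut
*lakehod is the unique common source.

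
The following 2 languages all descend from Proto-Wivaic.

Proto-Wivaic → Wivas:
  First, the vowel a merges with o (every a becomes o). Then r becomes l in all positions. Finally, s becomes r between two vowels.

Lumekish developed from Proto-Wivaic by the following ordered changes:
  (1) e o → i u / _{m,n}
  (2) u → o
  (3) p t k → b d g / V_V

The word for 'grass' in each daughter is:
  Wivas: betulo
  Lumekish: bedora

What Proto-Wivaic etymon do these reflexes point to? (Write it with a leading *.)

Position 5: Wivas has l, Lumekish has r. Lumekish preserves r here (none of its changes turn any other segment into r), so the proto-segment is *r.
Position 3: Wivas has t, Lumekish has d. Wivas preserves t here (none of its changes turn any other segment into t), so the proto-segment is *t.
Verify the candidate proto-form against each daughter:
Wivas: start from *betura.
  rule 1 (vowel merger): betura → beturo
  rule 2 (unconditioned shift): beturo → betulo
  rule 3: no change — betulo
  ⇒ Wivas betulo
Lumekish: start from *betura.
  rule 1: no change — betura
  rule 2 (vowel merger): betura → betora
  rule 3 (intervocalic voicing): betora → bedora
  ⇒ Lumekish bedora
No other proto-form is consistent with every reflex, so the reconstruction is *betura.

*betura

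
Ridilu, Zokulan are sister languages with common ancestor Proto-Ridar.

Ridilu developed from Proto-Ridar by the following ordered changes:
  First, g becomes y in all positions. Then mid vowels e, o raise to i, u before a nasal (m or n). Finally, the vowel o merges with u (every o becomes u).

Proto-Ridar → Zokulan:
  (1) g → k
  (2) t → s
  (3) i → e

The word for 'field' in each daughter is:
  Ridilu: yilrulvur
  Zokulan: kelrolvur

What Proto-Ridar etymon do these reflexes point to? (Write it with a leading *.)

*gilrolvur

Position 2: Ridilu has i, Zokulan has e. Taking the neighbouring segments as reconstructed: Ridilu i can only go back to *i; Zokulan e could go back to *e or *i — the one source consistent with every daughter is *i.
Position 5: Ridilu has u, Zokulan has o. Zokulan preserves o here (none of its changes turn any other segment into o), so the proto-segment is *o.
Position 1: Ridilu has y, Zokulan has k. Taking the neighbouring segments as reconstructed: Ridilu y could go back to *g or *y; Zokulan k could go back to *k or *g — the one source consistent with every daughter is *g.
The remaining positions agree across the daughters. Check the candidate against every language:
Ridilu: *gilrolvur
  gilrolvur → yilrolvur   [unconditioned shift]
  yilrolvur (rule 2 does not apply)
  yilrolvur → yilrulvur   [vowel merger]
  giving Ridilu yilrulvur.
Zokulan: start from *gilrolvur.
  rule 1 (unconditioned shift): gilrolvur → kilrolvur
  rule 2: no change — kilrolvur
  rule 3 (vowel merger): kilrolvur → kelrolvur
  ⇒ Zokulan kelrolvur
*gilrolvur is the unique common source.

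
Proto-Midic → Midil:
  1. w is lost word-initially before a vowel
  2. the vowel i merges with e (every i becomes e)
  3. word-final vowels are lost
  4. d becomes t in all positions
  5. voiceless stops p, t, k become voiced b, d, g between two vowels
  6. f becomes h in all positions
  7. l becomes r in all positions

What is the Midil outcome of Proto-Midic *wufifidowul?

Midil: *wufifidowul
  wufifidowul → ufifidowul   [glide loss]
  ufifidowul → ufefedowul   [vowel merger]
  ufefedowul (rule 3 does not apply)
  ufefedowul → ufefetowul   [unconditioned shift]
  ufefetowul → ufefedowul   [intervocalic voicing]
  ufefedowul → uhehedowul   [unconditioned shift]
  uhehedowul → uhehedowur   [unconditioned shift]
  giving Midil uhehedowur.

uhehedowur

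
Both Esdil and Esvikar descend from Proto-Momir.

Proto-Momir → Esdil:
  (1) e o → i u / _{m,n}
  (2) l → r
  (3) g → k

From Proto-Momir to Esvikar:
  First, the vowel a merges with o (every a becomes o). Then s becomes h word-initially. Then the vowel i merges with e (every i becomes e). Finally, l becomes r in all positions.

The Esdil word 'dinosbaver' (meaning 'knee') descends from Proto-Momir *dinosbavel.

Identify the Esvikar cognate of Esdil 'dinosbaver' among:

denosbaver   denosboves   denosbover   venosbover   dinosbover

denosbover

Esvikar: *dinosbavel
  dinosbavel → dinosbovel   [vowel merger]
  dinosbovel (rule 2 does not apply)
  dinosbovel → denosbovel   [vowel merger]
  denosbovel → denosbover   [unconditioned shift]
  giving Esvikar denosbover.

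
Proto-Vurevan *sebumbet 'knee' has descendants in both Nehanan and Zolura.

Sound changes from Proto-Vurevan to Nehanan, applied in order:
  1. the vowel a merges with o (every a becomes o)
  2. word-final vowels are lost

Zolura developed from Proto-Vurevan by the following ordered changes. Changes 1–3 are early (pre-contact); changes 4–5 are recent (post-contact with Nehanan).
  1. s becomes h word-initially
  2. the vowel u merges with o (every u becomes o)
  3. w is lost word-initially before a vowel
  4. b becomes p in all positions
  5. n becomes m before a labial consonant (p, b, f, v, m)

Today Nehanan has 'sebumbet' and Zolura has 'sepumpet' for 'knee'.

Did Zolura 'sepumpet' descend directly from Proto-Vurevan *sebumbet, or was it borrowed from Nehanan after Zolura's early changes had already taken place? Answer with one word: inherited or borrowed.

If inherited, *sebumbet would pass through all of Zolura's changes:
Zolura: *sebumbet
  sebumbet → hebumbet   [debuccalisation]
  hebumbet → hebombet   [vowel merger]
  hebombet (rule 3 does not apply)
  hebombet → hepompet   [unconditioned shift]
  hepompet (rule 5 does not apply)
  giving Zolura hepompet.
If borrowed from Nehanan 'sebumbet' after the early changes, it would undergo only the recent ones:
  rule 4 (unconditioned shift): sebumbet → sepumpet
  rule 5 (nasal place assimilation): no change (sepumpet)
  ⇒ as a loan: sepumpet
Zolura 'sepumpet' matches the loan outcome 'sepumpet', not the inherited 'hepompet' — it skipped the early Zolura changes, so it was borrowed from Nehanan.

borrowed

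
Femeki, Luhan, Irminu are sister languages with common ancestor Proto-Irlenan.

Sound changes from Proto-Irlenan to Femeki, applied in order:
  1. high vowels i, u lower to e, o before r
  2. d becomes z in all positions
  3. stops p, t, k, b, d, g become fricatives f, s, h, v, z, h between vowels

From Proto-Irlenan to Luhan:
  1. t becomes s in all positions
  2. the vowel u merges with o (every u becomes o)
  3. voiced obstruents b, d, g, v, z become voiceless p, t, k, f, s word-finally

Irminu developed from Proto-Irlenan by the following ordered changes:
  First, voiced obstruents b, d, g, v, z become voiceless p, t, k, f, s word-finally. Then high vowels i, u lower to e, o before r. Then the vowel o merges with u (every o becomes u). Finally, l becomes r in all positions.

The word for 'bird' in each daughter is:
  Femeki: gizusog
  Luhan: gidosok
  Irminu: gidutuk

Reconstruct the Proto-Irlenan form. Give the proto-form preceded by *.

Position 3: Femeki has z, Luhan has d, Irminu has d. Luhan preserves d here (none of its changes turn any other segment into d), so the proto-segment is *d.
Position 5: Femeki has s, Luhan has s, Irminu has t. Taking the neighbouring segments as reconstructed: Femeki s could go back to *t or *s; Luhan s could go back to *t or *s; Irminu t can only go back to *t — the one source consistent with every daughter is *t.
Verify the candidate proto-form against each daughter:
Femeki: start from *gidutog.
  rule 1: no change — gidutog
  rule 2 (unconditioned shift): gidutog → gizutog
  rule 3 (intervocalic lenition): gizutog → gizusog
  ⇒ Femeki gizusog
Luhan: *gidutog > gidusog > gidosog > gidosok  (by unconditioned shift, vowel merger, final devoicing)
Irminu: *gidutog
  gidutog → gidutok   [final devoicing]
  gidutok (rule 2 does not apply)
  gidutok → gidutuk   [vowel merger]
  gidutuk (rule 4 does not apply)
  giving Irminu gidutuk.
No other proto-form is consistent with every reflex, so the reconstruction is *gidutog.

*gidutog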